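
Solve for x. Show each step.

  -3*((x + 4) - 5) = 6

Step 1. [-3*((x + 4) - 5) = 6] leading coefficient -3: divide by -3, so div: (x + 4) - 5 = -2.
Step 2. [(x + 4) - 5 = -2] peel the -5: add 5 from each side. So sub: x + 4 = 3.
Step 3. [x + 4 = 3] 4 comes off first (subtract 4). So sub: x = -1.

Answer: x ∈ {-1}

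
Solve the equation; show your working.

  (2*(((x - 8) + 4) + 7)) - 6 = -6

Step 1. [(2*(((x - 8) + 4) + 7)) - 6 = -6] 2 divides every term; factor it out. So factor: (((x - 8) + 4) + 7) - 3 = -3.
Step 2. [(((x - 8) + 4) + 7) - 3 = -3] add 3: x sits inside (… - 3), so sub: ((x - 8) + 4) + 7 = 0.
Step 3. [((x - 8) + 4) + 7 = 0] subtract 7: x sits inside (… + 7) ⇒ sub: (x - 8) + 4 = -7.
Step 4. [(x - 8) + 4 = -7] +4 is outermost — subtract 4 both sides. So sub: x - 8 = -11.
Step 5. [x - 8 = -11] the outer -8 inverts by adding 8 ⇒ sub: x = -3.

Answer: x ∈ {-3}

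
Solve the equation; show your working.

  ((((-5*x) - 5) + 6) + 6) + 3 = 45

Step 1. [((((-5*x) - 5) + 6) + 6) + 3 = 45] subtract 3: x sits inside (… + 3), so sub: (((-5*x) - 5) + 6) + 6 = 42.
Step 2. [(((-5*x) - 5) + 6) + 6 = 42] the outer +6 inverts by subtracting 6. So sub: ((-5*x) - 5) + 6 = 36.
Step 3. [((-5*x) - 5) + 6 = 36] subtract 6: x sits inside (… + 6), so sub: (-5*x) - 5 = 30.
Step 4. [(-5*x) - 5 = 30] common factor -5 (LHS and 30) — divide through, so factor: x + 1 = -6.
Step 5. [x + 1 = -6] peel the +1: subtract 1 from each side ⇒ sub: x = -7.

Answer: x ∈ {-7}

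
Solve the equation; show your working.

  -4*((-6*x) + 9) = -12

Step 1. [-4*((-6*x) + 9) = -12] leading coefficient -4: divide by -4. So div: (-6*x) + 9 = 3.
Step 2. [(-6*x) + 9 = 3] subtract 9: x sits inside (… + 9) ⇒ sub: -6*x = -6.
Step 3. [-6*x = -6] leading coefficient -6: divide by -6 ⇒ div: x = 1.

Answer: x ∈ {1}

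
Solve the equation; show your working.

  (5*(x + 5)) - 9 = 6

Step 1. [(5*(x + 5)) - 9 = 6] -9 is outermost — add 9 both sides ⇒ sub: 5*(x + 5) = 15.
Step 2. [5*(x + 5) = 15] 5 out front; divide by 5. So div: x + 5 = 3.
Step 3. [x + 5 = 3] subtract 5: x sits inside (… + 5), so sub: x = -2.

Answer: x ∈ {-2}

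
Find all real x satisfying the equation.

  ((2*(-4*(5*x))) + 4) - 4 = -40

Step 1. [((2*(-4*(5*x))) + 4) - 4 = -40] the outer -4 inverts by adding 4, so sub: (2*(-4*(5*x))) + 4 = -36.
Step 2. [(2*(-4*(5*x))) + 4 = -36] common factor 2 (LHS and -36) — divide through, so factor: (-4*(5*x)) + 2 = -18.
Step 3. [(-4*(5*x)) + 2 = -18] subtract 2: x sits inside (… + 2), so sub: -4*(5*x) = -20.
Step 4. [-4*(5*x) = -20] LHS = -4·(…); ÷-4 both sides. So div: 5*x = 5.
Step 5. [5*x = 5] divide by the outer 5, so div: x = 1.

Answer: x ∈ {1}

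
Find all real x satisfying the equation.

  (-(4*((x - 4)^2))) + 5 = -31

Step 1. [(-(4*((x - 4)^2))) + 5 = -31] subtract 5: x sits inside (… + 5), so sub: -(4*((x - 4)^2)) = -36.
Step 2. [-(4*((x - 4)^2)) = -36] leading − — multiply by −1, so neg: 4*((x - 4)^2) = 36.
Step 3. [4*((x - 4)^2) = 36] 4 out front; divide by 4, so div: (x - 4)^2 = 9.
Step 4. [(x - 4)^2 = 9] 9 ≥ 0, LHS is (·)² — take ±√, so sqrt: x - 4 = 3 or -3.
Step 5. [x - 4 = 3 or -3] peel the -4: add 4 from each side, so sub: x = 7 or 1.

Answer: x ∈ {1, 7}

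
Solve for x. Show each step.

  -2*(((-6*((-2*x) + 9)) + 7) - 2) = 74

Step 1. [-2*(((-6*((-2*x) + 9)) + 7) - 2) = 74] -2 out front; divide by -2, so div: ((-6*((-2*x) + 9)) + 7) - 2 = -37.
Step 2. [((-6*((-2*x) + 9)) + 7) - 2 = -37] 2 comes off first (add 2) ⇒ sub: (-6*((-2*x) + 9)) + 7 = -35.
Step 3. [(-6*((-2*x) + 9)) + 7 = -35] peel the +7: subtract 7 from each side ⇒ sub: -6*((-2*x) + 9) = -42.
Step 4. [-6*((-2*x) + 9) = -42] divide by the outer -6 ⇒ div: (-2*x) + 9 = 7.
Step 5. [(-2*x) + 9 = 7] the outer +9 inverts by subtracting 9 ⇒ sub: -2*x = -2.
Step 6. [-2*x = -2] divide by the outer -2, so div: x = 1.

Answer: x ∈ {1}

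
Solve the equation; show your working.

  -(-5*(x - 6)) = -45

Step 1. [-(-5*(x - 6)) = -45] LHS negated; negate both sides ⇒ neg: -5*(x - 6) = 45.
Step 2. [-5*(x - 6) = 45] divide by the outer -5. So div: x - 6 = -9.
Step 3. [x - 6 = -9] the outer -6 inverts by adding 6, so sub: x = -3.

Answer: x ∈ {-3}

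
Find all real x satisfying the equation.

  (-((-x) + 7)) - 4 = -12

Step 1. [(-((-x) + 7)) - 4 = -12] -4 is outermost — add 4 both sides, so sub: -((-x) + 7) = -8.
Step 2. [-((-x) + 7) = -8] LHS negated; negate both sides ⇒ neg: (-x) + 7 = 8.
Step 3. [(-x) + 7 = 8] +7 is outermost — subtract 7 both sides ⇒ sub: -x = 1.
Step 4. [-x = 1] flip signs both sides. So neg: x = -1.

Answer: x ∈ {-1}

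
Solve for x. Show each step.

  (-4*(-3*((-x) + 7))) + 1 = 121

Step 1. [(-4*(-3*((-x) + 7))) + 1 = 121] +1 is outermost — subtract 1 both sides. So sub: -4*(-3*((-x) + 7)) = 120.
Step 2. [-4*(-3*((-x) + 7)) = 120] leading coefficient -4: divide by -4 ⇒ div: -3*((-x) + 7) = -30.
Step 3. [-3*((-x) + 7) = -30] divide by the outer -3. So div: (-x) + 7 = 10.
Step 4. [(-x) + 7 = 10] subtract 7: x sits inside (… + 7) ⇒ sub: -x = 3.
Step 5. [-x = 3] flip signs both sides. So neg: x = -3.

Answer: x ∈ {-3}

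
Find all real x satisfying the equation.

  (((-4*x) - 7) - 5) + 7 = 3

Step 1. [(((-4*x) - 7) - 5) + 7 = 3] +7 is outermost — subtract 7 both sides. So sub: ((-4*x) - 7) - 5 = -4.
Step 2. [((-4*x) - 7) - 5 = -4] 5 comes off first (add 5). So sub: (-4*x) - 7 = 1.
Step 3. [(-4*x) - 7 = 1] the outer -7 inverts by adding 7, so sub: -4*x = 8.
Step 4. [-4*x = 8] -4 out front; divide by -4, so div: x = -2.

Answer: x ∈ {-2}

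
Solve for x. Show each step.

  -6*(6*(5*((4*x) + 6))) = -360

Step 1. [-6*(6*(5*((4*x) + 6))) = -360] leading coefficient -6: divide by -6. So div: 6*(5*((4*x) + 6)) = 60.
Step 2. [6*(5*((4*x) + 6)) = 60] leading coefficient 6: divide by 6 ⇒ div: 5*((4*x) + 6) = 10.
Step 3. [5*((4*x) + 6) = 10] LHS = 5·(…); ÷5 both sides ⇒ div: (4*x) + 6 = 2.
Step 4. [(4*x) + 6 = 2] subtract 6: x sits inside (… + 6). So sub: 4*x = -4.
Step 5. [4*x = -4] LHS = 4·(…); ÷4 both sides ⇒ div: x = -1.

Answer: x ∈ {-1}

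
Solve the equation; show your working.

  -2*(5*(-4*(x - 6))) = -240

Step 1. [-2*(5*(-4*(x - 6))) = -240] divide by the outer -2. So div: 5*(-4*(x - 6)) = 120.
Step 2. [5*(-4*(x - 6)) = 120] 5·(inner) — divide through by 5, so div: -4*(x - 6) = 24.
Step 3. [-4*(x - 6) = 24] -4 out front; divide by -4 ⇒ div: x - 6 = -6.
Step 4. [x - 6 = -6] peel the -6: add 6 from each side, so sub: x = 0.

Answer: x ∈ {0}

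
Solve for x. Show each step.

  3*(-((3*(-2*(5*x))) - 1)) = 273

Step 1. [3*(-((3*(-2*(5*x))) - 1)) = 273] 3 out front; divide by 3, so div: -((3*(-2*(5*x))) - 1) = 91.
Step 2. [-((3*(-2*(5*x))) - 1) = 91] flip signs both sides ⇒ neg: (3*(-2*(5*x))) - 1 = -91.
Step 3. [(3*(-2*(5*x))) - 1 = -91] peel the -1: add 1 from each side ⇒ sub: 3*(-2*(5*x)) = -90.
Step 4. [3*(-2*(5*x)) = -90] LHS = 3·(…); ÷3 both sides. So div: -2*(5*x) = -30.
Step 5. [-2*(5*x) = -30] LHS = -2·(…); ÷-2 both sides. So div: 5*x = 15.
Step 6. [5*x = 15] 5 out front; divide by 5, so div: x = 3.

Answer: x ∈ {3}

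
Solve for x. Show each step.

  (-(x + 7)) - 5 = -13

Step 1. [(-(x + 7)) - 5 = -13] peel the -5: add 5 from each side ⇒ sub: -(x + 7) = -8.
Step 2. [-(x + 7) = -8] LHS negated; negate both sides, so neg: x + 7 = 8.
Step 3. [x + 7 = 8] +7 is outermost — subtract 7 both sides. So sub: x = 1.

Answer: x ∈ {1}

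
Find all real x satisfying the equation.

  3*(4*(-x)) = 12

Step 1. [3*(4*(-x)) = 12] 3·(inner) — divide through by 3 ⇒ div: 4*(-x) = 4.
Step 2. [4*(-x) = 4] 4·(inner) — divide through by 4 ⇒ div: -x = 1.
Step 3. [-x = 1] flip signs both sides, so neg: x = -1.

Answer: x ∈ {-1}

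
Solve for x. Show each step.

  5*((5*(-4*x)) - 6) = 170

Step 1. [5*((5*(-4*x)) - 6) = 170] LHS = 5·(…); ÷5 both sides. So div: (5*(-4*x)) - 6 = 34.
Step 2. [(5*(-4*x)) - 6 = 34] 6 comes off first (add 6), so sub: 5*(-4*x) = 40.
Step 3. [5*(-4*x) = 40] divide by the outer 5 ⇒ div: -4*x = 8.
Step 4. [-4*x = 8] -4 out front; divide by -4 ⇒ div: x = -2.

Answer: x ∈ {-2}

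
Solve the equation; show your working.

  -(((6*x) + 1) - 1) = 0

Step 1. [-(((6*x) + 1) - 1) = 0] flip signs both sides, so neg: ((6*x) + 1) - 1 = 0.
Step 2. [((6*x) + 1) - 1 = 0] 1 comes off first (add 1) ⇒ sub: (6*x) + 1 = 1.
Step 3. [(6*x) + 1 = 1] the outer +1 inverts by subtracting 1 ⇒ sub: 6*x = 0.
Step 4. [6*x = 0] divide by the outer 6 ⇒ div: x = 0.

Answer: x ∈ {0}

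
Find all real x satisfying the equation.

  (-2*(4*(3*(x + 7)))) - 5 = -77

Step 1. [(-2*(4*(3*(x + 7)))) - 5 = -77] 5 comes off first (add 5) ⇒ sub: -2*(4*(3*(x + 7))) = -72.
Step 2. [-2*(4*(3*(x + 7))) = -72] LHS = -2·(…); ÷-2 both sides, so div: 4*(3*(x + 7)) = 36.
Step 3. [4*(3*(x + 7)) = 36] 4·(inner) — divide through by 4, so div: 3*(x + 7) = 9.
Step 4. [3*(x + 7) = 9] leading coefficient 3: divide by 3. So div: x + 7 = 3.
Step 5. [x + 7 = 3] +7 is outermost — subtract 7 both sides. So sub: x = -4.

Answer: x ∈ {-4}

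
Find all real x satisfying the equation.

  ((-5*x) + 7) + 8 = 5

Step 1. [((-5*x) + 7) + 8 = 5] the outer +8 inverts by subtracting 8, so sub: (-5*x) + 7 = -3.
Step 2. [(-5*x) + 7 = -3] 7 comes off first (subtract 7) ⇒ sub: -5*x = -10.
Step 3. [-5*x = -10] -5 out front; divide by -5. So div: x = 2.

Answer: x ∈ {2}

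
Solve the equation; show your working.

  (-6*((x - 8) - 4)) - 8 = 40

Step 1. [(-6*((x - 8) - 4)) - 8 = 40] -8 is outermost — add 8 both sides, so sub: -6*((x - 8) - 4) = 48.
Step 2. [-6*((x - 8) - 4) = 48] -6 out front; divide by -6 ⇒ div: (x - 8) - 4 = -8.
Step 3. [(x - 8) - 4 = -8] the outer -4 inverts by adding 4. So sub: x - 8 = -4.
Step 4. [x - 8 = -4] the outer -8 inverts by adding 8. So sub: x = 4.

Answer: x ∈ {4}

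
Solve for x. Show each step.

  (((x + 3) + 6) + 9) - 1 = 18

Step 1. [(((x + 3) + 6) + 9) - 1 = 18] add 1: x sits inside (… - 1) ⇒ sub: ((x + 3) + 6) + 9 = 19.
Step 2. [((x + 3) + 6) + 9 = 19] 9 comes off first (subtract 9) ⇒ sub: (x + 3) + 6 = 10.
Step 3. [(x + 3) + 6 = 10] peel the +6: subtract 6 from each side. So sub: x + 3 = 4.
Step 4. [x + 3 = 4] 3 comes off first (subtract 3), so sub: x = 1.

Answer: x ∈ {1}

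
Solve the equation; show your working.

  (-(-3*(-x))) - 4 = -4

Step 1. [(-(-3*(-x))) - 4 = -4] 4 comes off first (add 4), so sub: -(-3*(-x)) = 0.
Step 2. [-(-3*(-x)) = 0] flip signs both sides ⇒ neg: -3*(-x) = 0.
Step 3. [-3*(-x) = 0] -3·(inner) — divide through by -3, so div: -x = 0.
Step 4. [-x = 0] leading − — multiply by −1. So neg: x = 0.

Answer: x ∈ {0}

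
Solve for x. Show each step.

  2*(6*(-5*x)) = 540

Step 1. [2*(6*(-5*x)) = 540] LHS = 2·(…); ÷2 both sides, so div: 6*(-5*x) = 270.
Step 2. [6*(-5*x) = 270] LHS = 6·(…); ÷6 both sides ⇒ div: -5*x = 45.
Step 3. [-5*x = 45] leading coefficient -5: divide by -5. So div: x = -9.

Answer: x ∈ {-9}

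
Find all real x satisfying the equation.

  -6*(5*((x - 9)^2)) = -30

Step 1. [-6*(5*((x - 9)^2)) = -30] divide by the outer -6 ⇒ div: 5*((x - 9)^2) = 5.
Step 2. [5*((x - 9)^2) = 5] leading coefficient 5: divide by 5. So div: (x - 9)^2 = 1.
Step 3. [(x - 9)^2 = 1] 1 ≥ 0, LHS is (·)² — take ±√. So sqrt: x - 9 = 1 or -1.
Step 4. [x - 9 = 1 or -1] -9 is outermost — add 9 both sides ⇒ sub: x = 10 or 8.

Answer: x ∈ {8, 10}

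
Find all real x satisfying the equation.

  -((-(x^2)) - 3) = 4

Step 1. [-((-(x^2)) - 3) = 4] flip signs both sides ⇒ neg: (-(x^2)) - 3 = -4.
Step 2. [(-(x^2)) - 3 = -4] peel the -3: add 3 from each side ⇒ sub: -(x^2) = -1.
Step 3. [-(x^2) = -1] leading − — multiply by −1 ⇒ neg: x^2 = 1.
Step 4. [x^2 = 1] √ both sides: 1 ≥ 0 gives two branches, so sqrt: x = 1 or -1.

Answer: x ∈ {-1, 1}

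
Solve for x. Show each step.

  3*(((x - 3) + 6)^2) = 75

Step 1. [3*(((x - 3) + 6)^2) = 75] 3 out front; divide by 3. So div: ((x - 3) + 6)^2 = 25.
Step 2. [((x - 3) + 6)^2 = 25] √ both sides: 25 ≥ 0 gives two branches ⇒ sqrt: (x - 3) + 6 = 5 or -5.
Step 3. [(x - 3) + 6 = 5 or -5] 6 comes off first (subtract 6). So sub: x - 3 = -1 or -11.
Step 4. [x - 3 = -1 or -11] peel the -3: add 3 from each side, so sub: x = 2 or -8.

Answer: x ∈ {-8, 2}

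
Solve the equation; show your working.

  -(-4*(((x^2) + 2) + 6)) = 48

Step 1. [-(-4*(((x^2) + 2) + 6)) = 48] leading − — multiply by −1 ⇒ neg: -4*(((x^2) + 2) + 6) = -48.
Step 2. [-4*(((x^2) + 2) + 6) = -48] -4·(inner) — divide through by -4 ⇒ div: ((x^2) + 2) + 6 = 12.
Step 3. [((x^2) + 2) + 6 = 12] 6 comes off first (subtract 6). So sub: (x^2) + 2 = 6.
Step 4. [(x^2) + 2 = 6] the outer +2 inverts by subtracting 2 ⇒ sub: x^2 = 4.
Step 5. [x^2 = 4] √ both sides: 4 ≥ 0 gives two branches. So sqrt: x = 2 or -2.

Answer: x ∈ {-2, 2}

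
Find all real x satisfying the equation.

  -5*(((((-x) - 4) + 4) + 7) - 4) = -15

Step 1. [-5*(((((-x) - 4) + 4) + 7) - 4) = -15] -5·(inner) — divide through by -5 ⇒ div: ((((-x) - 4) + 4) + 7) - 4 = 3.
Step 2. [((((-x) - 4) + 4) + 7) - 4 = 3] peel the -4: add 4 from each side, so sub: (((-x) - 4) + 4) + 7 = 7.
Step 3. [(((-x) - 4) + 4) + 7 = 7] 7 comes off first (subtract 7) ⇒ sub: ((-x) - 4) + 4 = 0.
Step 4. [((-x) - 4) + 4 = 0] the outer +4 inverts by subtracting 4 ⇒ sub: (-x) - 4 = -4.
Step 5. [(-x) - 4 = -4] 4 comes off first (add 4). So sub: -x = 0.
Step 6. [-x = 0] leading − — multiply by −1. So neg: x = 0.

Answer: x ∈ {0}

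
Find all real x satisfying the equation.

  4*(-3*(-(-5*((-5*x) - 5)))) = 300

Step 1. [4*(-3*(-(-5*((-5*x) - 5)))) = 300] 4·(inner) — divide through by 4. So div: -3*(-(-5*((-5*x) - 5))) = 75.
Step 2. [-3*(-(-5*((-5*x) - 5))) = 75] -3·(inner) — divide through by -3. So div: -(-5*((-5*x) - 5)) = -25.
Step 3. [-(-5*((-5*x) - 5)) = -25] flip signs both sides. So neg: -5*((-5*x) - 5) = 25.
Step 4. [-5*((-5*x) - 5) = 25] divide by the outer -5 ⇒ div: (-5*x) - 5 = -5.
Step 5. [(-5*x) - 5 = -5] -5 | LHS and -5 | -5: pull -5 out ⇒ factor: x + 1 = 1.
Step 6. [x + 1 = 1] 1 comes off first (subtract 1), so sub: x = 0.

Answer: x ∈ {0}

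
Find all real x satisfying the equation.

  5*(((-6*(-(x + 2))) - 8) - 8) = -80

Step 1. [5*(((-6*(-(x + 2))) - 8) - 8) = -80] leading coefficient 5: divide by 5, so div: ((-6*(-(x + 2))) - 8) - 8 = -16.
Step 2. [((-6*(-(x + 2))) - 8) - 8 = -16] -8 is outermost — add 8 both sides ⇒ sub: (-6*(-(x + 2))) - 8 = -8.
Step 3. [(-6*(-(x + 2))) - 8 = -8] 8 comes off first (add 8) ⇒ sub: -6*(-(x + 2)) = 0.
Step 4. [-6*(-(x + 2)) = 0] leading coefficient -6: divide by -6, so div: -(x + 2) = 0.
Step 5. [-(x + 2) = 0] flip signs both sides, so neg: x + 2 = 0.
Step 6. [x + 2 = 0] 2 comes off first (subtract 2), so sub: x = -2.

Answer: x ∈ {-2}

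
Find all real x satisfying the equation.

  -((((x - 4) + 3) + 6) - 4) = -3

Step 1. [-((((x - 4) + 3) + 6) - 4) = -3] flip signs both sides ⇒ neg: (((x - 4) + 3) + 6) - 4 = 3.
Step 2. [(((x - 4) + 3) + 6) - 4 = 3] the outer -4 inverts by adding 4. So sub: ((x - 4) + 3) + 6 = 7.
Step 3. [((x - 4) + 3) + 6 = 7] peel the +6: subtract 6 from each side ⇒ sub: (x - 4) + 3 = 1.
Step 4. [(x - 4) + 3 = 1] the outer +3 inverts by subtracting 3. So sub: x - 4 = -2.
Step 5. [x - 4 = -2] peel the -4: add 4 from each side ⇒ sub: x = 2.

Answer: x ∈ {2}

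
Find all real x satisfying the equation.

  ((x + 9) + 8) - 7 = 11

Step 1. [((x + 9) + 8) - 7 = 11] add 7: x sits inside (… - 7) ⇒ sub: (x + 9) + 8 = 18.
Step 2. [(x + 9) + 8 = 18] subtract 8: x sits inside (… + 8) ⇒ sub: x + 9 = 10.
Step 3. [x + 9 = 10] the outer +9 inverts by subtracting 9 ⇒ sub: x = 1.

Answer: x ∈ {1}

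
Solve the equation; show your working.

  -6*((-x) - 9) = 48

Step 1. [-6*((-x) - 9) = 48] leading coefficient -6: divide by -6. So div: (-x) - 9 = -8.
Step 2. [(-x) - 9 = -8] peel the -9: add 9 from each side, so sub: -x = 1.
Step 3. [-x = 1] flip signs both sides ⇒ neg: x = -1.

Answer: x ∈ {-1}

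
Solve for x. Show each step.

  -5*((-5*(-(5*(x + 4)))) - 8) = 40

Step 1. [-5*((-5*(-(5*(x + 4)))) - 8) = 40] -5 out front; divide by -5, so div: (-5*(-(5*(x + 4)))) - 8 = -8.
Step 2. [(-5*(-(5*(x + 4)))) - 8 = -8] peel the -8: add 8 from each side. So sub: -5*(-(5*(x + 4))) = 0.
Step 3. [-5*(-(5*(x + 4))) = 0] -5 out front; divide by -5. So div: -(5*(x + 4)) = 0.
Step 4. [-(5*(x + 4)) = 0] flip signs both sides ⇒ neg: 5*(x + 4) = 0.
Step 5. [5*(x + 4) = 0] LHS = 5·(…); ÷5 both sides. So div: x + 4 = 0.
Step 6. [x + 4 = 0] subtract 4: x sits inside (… + 4), so sub: x = -4.

Answer: x ∈ {-4}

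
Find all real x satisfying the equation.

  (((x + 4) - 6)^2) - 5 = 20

Step 1. [(((x + 4) - 6)^2) - 5 = 20] the outer -5 inverts by adding 5, so sub: ((x + 4) - 6)^2 = 25.
Step 2. [((x + 4) - 6)^2 = 25] LHS squared, RHS 25 ≥ 0: apply √ (±) ⇒ sqrt: (x + 4) - 6 = 5 or -5.
Step 3. [(x + 4) - 6 = 5 or -5] -6 is outermost — add 6 both sides ⇒ sub: x + 4 = 11 or 1.
Step 4. [x + 4 = 11 or 1] 4 comes off first (subtract 4) ⇒ sub: x = 7 or -3.

Answer: x ∈ {-3, 7}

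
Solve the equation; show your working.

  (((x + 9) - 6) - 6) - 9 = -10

Step 1. [(((x + 9) - 6) - 6) - 9 = -10] -9 is outermost — add 9 both sides. So sub: ((x + 9) - 6) - 6 = -1.
Step 2. [((x + 9) - 6) - 6 = -1] the outer -6 inverts by adding 6. So sub: (x + 9) - 6 = 5.
Step 3. [(x + 9) - 6 = 5] the outer -6 inverts by adding 6, so sub: x + 9 = 11.
Step 4. [x + 9 = 11] peel the +9: subtract 9 from each side, so sub: x = 2.

Answer: x ∈ {2}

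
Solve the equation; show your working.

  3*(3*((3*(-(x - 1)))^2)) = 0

Step 1. [3*(3*((3*(-(x - 1)))^2)) = 0] leading coefficient 3: divide by 3, so div: 3*((3*(-(x - 1)))^2) = 0.
Step 2. [3*((3*(-(x - 1)))^2) = 0] leading coefficient 3: divide by 3 ⇒ div: (3*(-(x - 1)))^2 = 0.
Step 3. [(3*(-(x - 1)))^2 = 0] √ both sides: 0 ≥ 0 gives two branches, so sqrt: 3*(-(x - 1)) = 0.
Step 4. [3*(-(x - 1)) = 0] LHS = 3·(…); ÷3 both sides ⇒ div: -(x - 1) = 0.
Step 5. [-(x - 1) = 0] flip signs both sides, so neg: x - 1 = 0.
Step 6. [x - 1 = 0] the outer -1 inverts by adding 1 ⇒ sub: x = 1.

Answer: x ∈ {1}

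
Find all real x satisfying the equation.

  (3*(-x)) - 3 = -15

Step 1. [(3*(-x)) - 3 = -15] the outer -3 inverts by adding 3 ⇒ sub: 3*(-x) = -12.
Step 2. [3*(-x) = -12] divide by the outer 3 ⇒ div: -x = -4.
Step 3. [-x = -4] flip signs both sides. So neg: x = 4.

Answer: x ∈ {4}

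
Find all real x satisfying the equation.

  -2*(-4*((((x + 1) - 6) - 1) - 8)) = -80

Step 1. [-2*(-4*((((x + 1) - 6) - 1) - 8)) = -80] -2·(inner) — divide through by -2, so div: -4*((((x + 1) - 6) - 1) - 8) = 40.
Step 2. [-4*((((x + 1) - 6) - 1) - 8) = 40] divide by the outer -4 ⇒ div: (((x + 1) - 6) - 1) - 8 = -10.
Step 3. [(((x + 1) - 6) - 1) - 8 = -10] -8 is outermost — add 8 both sides, so sub: ((x + 1) - 6) - 1 = -2.
Step 4. [((x + 1) - 6) - 1 = -2] -1 is outermost — add 1 both sides. So sub: (x + 1) - 6 = -1.
Step 5. [(x + 1) - 6 = -1] 6 comes off first (add 6) ⇒ sub: x + 1 = 5.
Step 6. [x + 1 = 5] +1 is outermost — subtract 1 both sides. So sub: x = 4.

Answer: x ∈ {4}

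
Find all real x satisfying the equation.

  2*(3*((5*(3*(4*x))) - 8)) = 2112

Step 1. [2*(3*((5*(3*(4*x))) - 8)) = 2112] divide by the outer 2. So div: 3*((5*(3*(4*x))) - 8) = 1056.
Step 2. [3*((5*(3*(4*x))) - 8) = 1056] divide by the outer 3, so div: (5*(3*(4*x))) - 8 = 352.
Step 3. [(5*(3*(4*x))) - 8 = 352] -8 is outermost — add 8 both sides, so sub: 5*(3*(4*x)) = 360.
Step 4. [5*(3*(4*x)) = 360] 5·(inner) — divide through by 5 ⇒ div: 3*(4*x) = 72.
Step 5. [3*(4*x) = 72] 3·(inner) — divide through by 3, so div: 4*x = 24.
Step 6. [4*x = 24] leading coefficient 4: divide by 4 ⇒ div: x = 6.

Answer: x ∈ {6}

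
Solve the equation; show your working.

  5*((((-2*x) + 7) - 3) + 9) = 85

Step 1. [5*((((-2*x) + 7) - 3) + 9) = 85] 5 out front; divide by 5. So div: (((-2*x) + 7) - 3) + 9 = 17.
Step 2. [(((-2*x) + 7) - 3) + 9 = 17] subtract 9: x sits inside (… + 9) ⇒ sub: ((-2*x) + 7) - 3 = 8.
Step 3. [((-2*x) + 7) - 3 = 8] add 3: x sits inside (… - 3), so sub: (-2*x) + 7 = 11.
Step 4. [(-2*x) + 7 = 11] +7 is outermost — subtract 7 both sides. So sub: -2*x = 4.
Step 5. [-2*x = 4] -2·(inner) — divide through by -2 ⇒ div: x = -2.

Answer: x ∈ {-2}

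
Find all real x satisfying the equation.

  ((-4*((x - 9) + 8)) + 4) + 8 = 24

Step 1. [((-4*((x - 9) + 8)) + 4) + 8 = 24] subtract 8: x sits inside (… + 8). So sub: (-4*((x - 9) + 8)) + 4 = 16.
Step 2. [(-4*((x - 9) + 8)) + 4 = 16] peel the +4: subtract 4 from each side. So sub: -4*((x - 9) + 8) = 12.
Step 3. [-4*((x - 9) + 8) = 12] leading coefficient -4: divide by -4. So div: (x - 9) + 8 = -3.
Step 4. [(x - 9) + 8 = -3] +8 is outermost — subtract 8 both sides. So sub: x - 9 = -11.
Step 5. [x - 9 = -11] add 9: x sits inside (… - 9) ⇒ sub: x = -2.

Answer: x ∈ {-2}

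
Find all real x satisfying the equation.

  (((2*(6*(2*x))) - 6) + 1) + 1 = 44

Step 1. [(((2*(6*(2*x))) - 6) + 1) + 1 = 44] peel the +1: subtract 1 from each side. So sub: ((2*(6*(2*x))) - 6) + 1 = 43.
Step 2. [((2*(6*(2*x))) - 6) + 1 = 43] 1 comes off first (subtract 1) ⇒ sub: (2*(6*(2*x))) - 6 = 42.
Step 3. [(2*(6*(2*x))) - 6 = 42] common factor 2 (LHS and 42) — divide through. So factor: (6*(2*x)) - 3 = 21.
Step 4. [(6*(2*x)) - 3 = 21] the outer -3 inverts by adding 3. So sub: 6*(2*x) = 24.
Step 5. [6*(2*x) = 24] 6·(inner) — divide through by 6, so div: 2*x = 4.
Step 6. [2*x = 4] 2·(inner) — divide through by 2, so div: x = 2.

Answer: x ∈ {2}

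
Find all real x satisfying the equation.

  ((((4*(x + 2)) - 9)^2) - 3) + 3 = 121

Step 1. [((((4*(x + 2)) - 9)^2) - 3) + 3 = 121] peel the +3: subtract 3 from each side ⇒ sub: (((4*(x + 2)) - 9)^2) - 3 = 118.
Step 2. [(((4*(x + 2)) - 9)^2) - 3 = 118] peel the -3: add 3 from each side. So sub: ((4*(x + 2)) - 9)^2 = 121.
Step 3. [((4*(x + 2)) - 9)^2 = 121] LHS squared, RHS 121 ≥ 0: apply √ (±) ⇒ sqrt: (4*(x + 2)) - 9 = 11 or -11.
Step 4. [(4*(x + 2)) - 9 = 11 or -11] -9 is outermost — add 9 both sides, so sub: 4*(x + 2) = 20 or -2.
Step 5. [4*(x + 2) = 20 or -2] leading coefficient 4: divide by 4, so div: x + 2 = 5 or -1/2.
Step 6. [x + 2 = 5 or -1/2] subtract 2: x sits inside (… + 2). So sub: x = 3 or -5/2.

Answer: x ∈ {-5/2, 3}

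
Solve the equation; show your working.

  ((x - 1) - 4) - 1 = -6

Step 1. [((x - 1) - 4) - 1 = -6] the outer -1 inverts by adding 1 ⇒ sub: (x - 1) - 4 = -5.
Step 2. [(x - 1) - 4 = -5] peel the -4: add 4 from each side, so sub: x - 1 = -1.
Step 3. [x - 1 = -1] the outer -1 inverts by adding 1, so sub: x = 0.

Answer: x ∈ {0}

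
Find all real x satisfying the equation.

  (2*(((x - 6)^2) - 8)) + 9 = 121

Step 1. [(2*(((x - 6)^2) - 8)) + 9 = 121] +9 is outermost — subtract 9 both sides. So sub: 2*(((x - 6)^2) - 8) = 112.
Step 2. [2*(((x - 6)^2) - 8) = 112] LHS = 2·(…); ÷2 both sides. So div: ((x - 6)^2) - 8 = 56.
Step 3. [((x - 6)^2) - 8 = 56] 8 comes off first (add 8). So sub: (x - 6)^2 = 64.
Step 4. [(x - 6)^2 = 64] 64 ≥ 0, LHS is (·)² — take ±√ ⇒ sqrt: x - 6 = 8 or -8.
Step 5. [x - 6 = 8 or -8] 6 comes off first (add 6) ⇒ sub: x = 14 or -2.

Answer: x ∈ {-2, 14}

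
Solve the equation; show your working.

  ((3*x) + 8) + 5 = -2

Step 1. [((3*x) + 8) + 5 = -2] 5 comes off first (subtract 5). So sub: (3*x) + 8 = -7.
Step 2. [(3*x) + 8 = -7] +8 is outermost — subtract 8 both sides. So sub: 3*x = -15.
Step 3. [3*x = -15] divide by the outer 3. So div: x = -5.

Answer: x ∈ {-5}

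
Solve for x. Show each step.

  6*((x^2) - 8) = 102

Step 1. [6*((x^2) - 8) = 102] divide by the outer 6. So div: (x^2) - 8 = 17.
Step 2. [(x^2) - 8 = 17] peel the -8: add 8 from each side. So sub: x^2 = 25.
Step 3. [x^2 = 25] √ both sides: 25 ≥ 0 gives two branches, so sqrt: x = 5 or -5.

Answer: x ∈ {-5, 5}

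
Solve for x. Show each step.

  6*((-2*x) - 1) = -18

Step 1. [6*((-2*x) - 1) = -18] divide by the outer 6 ⇒ div: (-2*x) - 1 = -3.
Step 2. [(-2*x) - 1 = -3] peel the -1: add 1 from each side, so sub: -2*x = -2.
Step 3. [-2*x = -2] divide by the outer -2, so div: x = 1.

Answer: x ∈ {1}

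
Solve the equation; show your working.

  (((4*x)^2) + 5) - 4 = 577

Step 1. [(((4*x)^2) + 5) - 4 = 577] 4 comes off first (add 4), so sub: ((4*x)^2) + 5 = 581.
Step 2. [((4*x)^2) + 5 = 581] peel the +5: subtract 5 from each side, so sub: (4*x)^2 = 576.
Step 3. [(4*x)^2 = 576] √ both sides: 576 ≥ 0 gives two branches. So sqrt: 4*x = 24 or -24.
Step 4. [4*x = 24 or -24] leading coefficient 4: divide by 4. So div: x = 6 or -6.

Answer: x ∈ {-6, 6}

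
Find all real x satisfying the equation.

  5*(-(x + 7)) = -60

Step 1. [5*(-(x + 7)) = -60] divide by the outer 5. So div: -(x + 7) = -12.
Step 2. [-(x + 7) = -12] LHS negated; negate both sides. So neg: x + 7 = 12.
Step 3. [x + 7 = 12] subtract 7: x sits inside (… + 7), so sub: x = 5.

Answer: x ∈ {5}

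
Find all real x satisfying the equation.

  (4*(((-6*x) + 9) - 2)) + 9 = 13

Step 1. [(4*(((-6*x) + 9) - 2)) + 9 = 13] subtract 9: x sits inside (… + 9) ⇒ sub: 4*(((-6*x) + 9) - 2) = 4.
Step 2. [4*(((-6*x) + 9) - 2) = 4] divide by the outer 4, so div: ((-6*x) + 9) - 2 = 1.
Step 3. [((-6*x) + 9) - 2 = 1] the outer -2 inverts by adding 2. So sub: (-6*x) + 9 = 3.
Step 4. [(-6*x) + 9 = 3] subtract 9: x sits inside (… + 9). So sub: -6*x = -6.
Step 5. [-6*x = -6] leading coefficient -6: divide by -6. So div: x = 1.

Answer: x ∈ {1}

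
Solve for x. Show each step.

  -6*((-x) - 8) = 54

Step 1. [-6*((-x) - 8) = 54] -6·(inner) — divide through by -6, so div: (-x) - 8 = -9.
Step 2. [(-x) - 8 = -9] 8 comes off first (add 8) ⇒ sub: -x = -1.
Step 3. [-x = -1] flip signs both sides, so neg: x = 1.

Answer: x ∈ {1}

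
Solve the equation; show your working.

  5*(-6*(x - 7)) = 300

Step 1. [5*(-6*(x - 7)) = 300] 5 out front; divide by 5 ⇒ div: -6*(x - 7) = 60.
Step 2. [-6*(x - 7) = 60] divide by the outer -6. So div: x - 7 = -10.
Step 3. [x - 7 = -10] peel the -7: add 7 from each side. So sub: x = -3.

Answer: x ∈ {-3}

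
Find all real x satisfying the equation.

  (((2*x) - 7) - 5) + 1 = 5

Step 1. [(((2*x) - 7) - 5) + 1 = 5] 1 comes off first (subtract 1). So sub: ((2*x) - 7) - 5 = 4.
Step 2. [((2*x) - 7) - 5 = 4] add 5: x sits inside (… - 5) ⇒ sub: (2*x) - 7 = 9.
Step 3. [(2*x) - 7 = 9] -7 is outermost — add 7 both sides ⇒ sub: 2*x = 16.
Step 4. [2*x = 16] divide by the outer 2 ⇒ div: x = 8.

Answer: x ∈ {8}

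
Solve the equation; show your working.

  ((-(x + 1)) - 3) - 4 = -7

Step 1. [((-(x + 1)) - 3) - 4 = -7] add 4: x sits inside (… - 4), so sub: (-(x + 1)) - 3 = -3.
Step 2. [(-(x + 1)) - 3 = -3] add 3: x sits inside (… - 3). So sub: -(x + 1) = 0.
Step 3. [-(x + 1) = 0] flip signs both sides ⇒ neg: x + 1 = 0.
Step 4. [x + 1 = 0] peel the +1: subtract 1 from each side ⇒ sub: x = -1.

Answer: x ∈ {-1}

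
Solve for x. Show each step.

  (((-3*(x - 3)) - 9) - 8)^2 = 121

Step 1. [(((-3*(x - 3)) - 9) - 8)^2 = 121] √ both sides: 121 ≥ 0 gives two branches ⇒ sqrt: ((-3*(x - 3)) - 9) - 8 = 11 or -11.
Step 2. [((-3*(x - 3)) - 9) - 8 = 11 or -11] the outer -8 inverts by adding 8. So sub: (-3*(x - 3)) - 9 = 19 or -3.
Step 3. [(-3*(x - 3)) - 9 = 19 or -3] 9 comes off first (add 9) ⇒ sub: -3*(x - 3) = 28 or 6.
Step 4. [-3*(x - 3) = 28 or 6] -3 out front; divide by -3. So div: x - 3 = -28/3 or -2.
Step 5. [x - 3 = -28/3 or -2] 3 comes off first (add 3), so sub: x = -19/3 or 1.

Answer: x ∈ {-19/3, 1}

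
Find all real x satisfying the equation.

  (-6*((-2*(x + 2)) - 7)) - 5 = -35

Step 1. [(-6*((-2*(x + 2)) - 7)) - 5 = -35] peel the -5: add 5 from each side ⇒ sub: -6*((-2*(x + 2)) - 7) = -30.
Step 2. [-6*((-2*(x + 2)) - 7) = -30] LHS = -6·(…); ÷-6 both sides ⇒ div: (-2*(x + 2)) - 7 = 5.
Step 3. [(-2*(x + 2)) - 7 = 5] peel the -7: add 7 from each side, so sub: -2*(x + 2) = 12.
Step 4. [-2*(x + 2) = 12] -2 out front; divide by -2. So div: x + 2 = -6.
Step 5. [x + 2 = -6] +2 is outermost — subtract 2 both sides, so sub: x = -8.

Answer: x ∈ {-8}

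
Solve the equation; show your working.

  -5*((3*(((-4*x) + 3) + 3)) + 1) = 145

Step 1. [-5*((3*(((-4*x) + 3) + 3)) + 1) = 145] -5·(inner) — divide through by -5, so div: (3*(((-4*x) + 3) + 3)) + 1 = -29.
Step 2. [(3*(((-4*x) + 3) + 3)) + 1 = -29] 1 comes off first (subtract 1), so sub: 3*(((-4*x) + 3) + 3) = -30.
Step 3. [3*(((-4*x) + 3) + 3) = -30] leading coefficient 3: divide by 3, so div: ((-4*x) + 3) + 3 = -10.
Step 4. [((-4*x) + 3) + 3 = -10] the outer +3 inverts by subtracting 3. So sub: (-4*x) + 3 = -13.
Step 5. [(-4*x) + 3 = -13] the outer +3 inverts by subtracting 3 ⇒ sub: -4*x = -16.
Step 6. [-4*x = -16] -4·(inner) — divide through by -4. So div: x = 4.

Answer: x ∈ {4}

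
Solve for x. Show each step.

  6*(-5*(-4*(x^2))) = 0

Step 1. [6*(-5*(-4*(x^2))) = 0] 6·(inner) — divide through by 6, so div: -5*(-4*(x^2)) = 0.
Step 2. [-5*(-4*(x^2)) = 0] leading coefficient -5: divide by -5. So div: -4*(x^2) = 0.
Step 3. [-4*(x^2) = 0] divide by the outer -4. So div: x^2 = 0.
Step 4. [x^2 = 0] LHS squared, RHS 0 ≥ 0: apply √ (±) ⇒ sqrt: x = 0.

Answer: x ∈ {0}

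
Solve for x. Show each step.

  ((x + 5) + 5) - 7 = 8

Step 1. [((x + 5) + 5) - 7 = 8] peel the -7: add 7 from each side. So sub: (x + 5) + 5 = 15.
Step 2. [(x + 5) + 5 = 15] the outer +5 inverts by subtracting 5 ⇒ sub: x + 5 = 10.
Step 3. [x + 5 = 10] the outer +5 inverts by subtracting 5. So sub: x = 5.

Answer: x ∈ {5}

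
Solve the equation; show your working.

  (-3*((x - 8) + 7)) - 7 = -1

Step 1. [(-3*((x - 8) + 7)) - 7 = -1] the outer -7 inverts by adding 7. So sub: -3*((x - 8) + 7) = 6.
Step 2. [-3*((x - 8) + 7) = 6] LHS = -3·(…); ÷-3 both sides ⇒ div: (x - 8) + 7 = -2.
Step 3. [(x - 8) + 7 = -2] peel the +7: subtract 7 from each side ⇒ sub: x - 8 = -9.
Step 4. [x - 8 = -9] 8 comes off first (add 8), so sub: x = -1.

Answer: x ∈ {-1}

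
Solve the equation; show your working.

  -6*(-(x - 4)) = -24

Step 1. [-6*(-(x - 4)) = -24] -6 out front; divide by -6, so div: -(x - 4) = 4.
Step 2. [-(x - 4) = 4] LHS negated; negate both sides ⇒ neg: x - 4 = -4.
Step 3. [x - 4 = -4] -4 is outermost — add 4 both sides, so sub: x = 0.

Answer: x ∈ {0}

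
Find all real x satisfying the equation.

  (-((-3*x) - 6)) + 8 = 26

Step 1. [(-((-3*x) - 6)) + 8 = 26] 8 comes off first (subtract 8). So sub: -((-3*x) - 6) = 18.
Step 2. [-((-3*x) - 6) = 18] LHS negated; negate both sides ⇒ neg: (-3*x) - 6 = -18.
Step 3. [(-3*x) - 6 = -18] 6 comes off first (add 6). So sub: -3*x = -12.
Step 4. [-3*x = -12] -3·(inner) — divide through by -3 ⇒ div: x = 4.

Answer: x ∈ {4}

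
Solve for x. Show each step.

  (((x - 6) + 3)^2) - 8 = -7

Step 1. [(((x - 6) + 3)^2) - 8 = -7] 8 comes off first (add 8), so sub: ((x - 6) + 3)^2 = 1.
Step 2. [((x - 6) + 3)^2 = 1] LHS squared, RHS 1 ≥ 0: apply √ (±) ⇒ sqrt: (x - 6) + 3 = 1 or -1.
Step 3. [(x - 6) + 3 = 1 or -1] the outer +3 inverts by subtracting 3. So sub: x - 6 = -2 or -4.
Step 4. [x - 6 = -2 or -4] add 6: x sits inside (… - 6) ⇒ sub: x = 4 or 2.

Answer: x ∈ {2, 4}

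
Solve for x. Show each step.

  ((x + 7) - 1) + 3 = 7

Step 1. [((x + 7) - 1) + 3 = 7] subtract 3: x sits inside (… + 3), so sub: (x + 7) - 1 = 4.
Step 2. [(x + 7) - 1 = 4] -1 is outermost — add 1 both sides. So sub: x + 7 = 5.
Step 3. [x + 7 = 5] peel the +7: subtract 7 from each side. So sub: x = -2.

Answer: x ∈ {-2}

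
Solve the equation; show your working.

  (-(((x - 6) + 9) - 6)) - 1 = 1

Step 1. [(-(((x - 6) + 9) - 6)) - 1 = 1] 1 comes off first (add 1), so sub: -(((x - 6) + 9) - 6) = 2.
Step 2. [-(((x - 6) + 9) - 6) = 2] LHS negated; negate both sides, so neg: ((x - 6) + 9) - 6 = -2.
Step 3. [((x - 6) + 9) - 6 = -2] the outer -6 inverts by adding 6. So sub: (x - 6) + 9 = 4.
Step 4. [(x - 6) + 9 = 4] the outer +9 inverts by subtracting 9 ⇒ sub: x - 6 = -5.
Step 5. [x - 6 = -5] peel the -6: add 6 from each side. So sub: x = 1.

Answer: x ∈ {1}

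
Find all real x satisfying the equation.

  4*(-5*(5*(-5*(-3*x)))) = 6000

Step 1. [4*(-5*(5*(-5*(-3*x)))) = 6000] 4 out front; divide by 4, so div: -5*(5*(-5*(-3*x))) = 1500.
Step 2. [-5*(5*(-5*(-3*x))) = 1500] divide by the outer -5 ⇒ div: 5*(-5*(-3*x)) = -300.
Step 3. [5*(-5*(-3*x)) = -300] leading coefficient 5: divide by 5. So div: -5*(-3*x) = -60.
Step 4. [-5*(-3*x) = -60] -5·(inner) — divide through by -5, so div: -3*x = 12.
Step 5. [-3*x = 12] divide by the outer -3 ⇒ div: x = -4.

Answer: x ∈ {-4}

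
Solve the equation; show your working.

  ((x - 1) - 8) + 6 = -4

Step 1. [((x - 1) - 8) + 6 = -4] peel the +6: subtract 6 from each side ⇒ sub: (x - 1) - 8 = -10.
Step 2. [(x - 1) - 8 = -10] 8 comes off first (add 8). So sub: x - 1 = -2.
Step 3. [x - 1 = -2] peel the -1: add 1 from each side, so sub: x = -1.

Answer: x ∈ {-1}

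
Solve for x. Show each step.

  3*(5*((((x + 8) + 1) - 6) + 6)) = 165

Step 1. [3*(5*((((x + 8) + 1) - 6) + 6)) = 165] 3 out front; divide by 3. So div: 5*((((x + 8) + 1) - 6) + 6) = 55.
Step 2. [5*((((x + 8) + 1) - 6) + 6) = 55] divide by the outer 5 ⇒ div: (((x + 8) + 1) - 6) + 6 = 11.
Step 3. [(((x + 8) + 1) - 6) + 6 = 11] peel the +6: subtract 6 from each side, so sub: ((x + 8) + 1) - 6 = 5.
Step 4. [((x + 8) + 1) - 6 = 5] add 6: x sits inside (… - 6). So sub: (x + 8) + 1 = 11.
Step 5. [(x + 8) + 1 = 11] peel the +1: subtract 1 from each side. So sub: x + 8 = 10.
Step 6. [x + 8 = 10] subtract 8: x sits inside (… + 8), so sub: x = 2.

Answer: x ∈ {2}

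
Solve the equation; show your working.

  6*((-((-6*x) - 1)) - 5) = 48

Step 1. [6*((-((-6*x) - 1)) - 5) = 48] divide by the outer 6 ⇒ div: (-((-6*x) - 1)) - 5 = 8.
Step 2. [(-((-6*x) - 1)) - 5 = 8] peel the -5: add 5 from each side ⇒ sub: -((-6*x) - 1) = 13.
Step 3. [-((-6*x) - 1) = 13] flip signs both sides ⇒ neg: (-6*x) - 1 = -13.
Step 4. [(-6*x) - 1 = -13] the outer -1 inverts by adding 1 ⇒ sub: -6*x = -12.
Step 5. [-6*x = -12] leading coefficient -6: divide by -6 ⇒ div: x = 2.

Answer: x ∈ {2}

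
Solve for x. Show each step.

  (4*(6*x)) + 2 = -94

Step 1. [(4*(6*x)) + 2 = -94] 2 comes off first (subtract 2), so sub: 4*(6*x) = -96.
Step 2. [4*(6*x) = -96] leading coefficient 4: divide by 4 ⇒ div: 6*x = -24.
Step 3. [6*x = -24] divide by the outer 6 ⇒ div: x = -4.

Answer: x ∈ {-4}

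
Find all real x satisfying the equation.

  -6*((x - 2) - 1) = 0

Step 1. [-6*((x - 2) - 1) = 0] LHS = -6·(…); ÷-6 both sides. So div: (x - 2) - 1 = 0.
Step 2. [(x - 2) - 1 = 0] -1 is outermost — add 1 both sides ⇒ sub: x - 2 = 1.
Step 3. [x - 2 = 1] the outer -2 inverts by adding 2. So sub: x = 3.

Answer: x ∈ {3}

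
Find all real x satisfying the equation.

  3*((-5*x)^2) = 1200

Step 1. [3*((-5*x)^2) = 1200] LHS = 3·(…); ÷3 both sides, so div: (-5*x)^2 = 400.
Step 2. [(-5*x)^2 = 400] LHS squared, RHS 400 ≥ 0: apply √ (±) ⇒ sqrt: -5*x = 20 or -20.
Step 3. [-5*x = 20 or -20] leading coefficient -5: divide by -5. So div: x = -4 or 4.

Answer: x ∈ {-4, 4}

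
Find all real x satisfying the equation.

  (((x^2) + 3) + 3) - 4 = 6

Step 1. [(((x^2) + 3) + 3) - 4 = 6] 4 comes off first (add 4) ⇒ sub: ((x^2) + 3) + 3 = 10.
Step 2. [((x^2) + 3) + 3 = 10] 3 comes off first (subtract 3), so sub: (x^2) + 3 = 7.
Step 3. [(x^2) + 3 = 7] +3 is outermost — subtract 3 both sides. So sub: x^2 = 4.
Step 4. [x^2 = 4] √ both sides: 4 ≥ 0 gives two branches, so sqrt: x = 2 or -2.

Answer: x ∈ {-2, 2}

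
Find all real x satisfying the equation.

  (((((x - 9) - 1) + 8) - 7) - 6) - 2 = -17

Step 1. [(((((x - 9) - 1) + 8) - 7) - 6) - 2 = -17] the outer -2 inverts by adding 2 ⇒ sub: ((((x - 9) - 1) + 8) - 7) - 6 = -15.
Step 2. [((((x - 9) - 1) + 8) - 7) - 6 = -15] 6 comes off first (add 6) ⇒ sub: (((x - 9) - 1) + 8) - 7 = -9.
Step 3. [(((x - 9) - 1) + 8) - 7 = -9] peel the -7: add 7 from each side. So sub: ((x - 9) - 1) + 8 = -2.
Step 4. [((x - 9) - 1) + 8 = -2] the outer +8 inverts by subtracting 8. So sub: (x - 9) - 1 = -10.
Step 5. [(x - 9) - 1 = -10] add 1: x sits inside (… - 1). So sub: x - 9 = -9.
Step 6. [x - 9 = -9] the outer -9 inverts by adding 9. So sub: x = 0.

Answer: x ∈ {0}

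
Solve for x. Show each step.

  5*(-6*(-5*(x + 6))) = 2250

Step 1. [5*(-6*(-5*(x + 6))) = 2250] LHS = 5·(…); ÷5 both sides ⇒ div: -6*(-5*(x + 6)) = 450.
Step 2. [-6*(-5*(x + 6)) = 450] LHS = -6·(…); ÷-6 both sides. So div: -5*(x + 6) = -75.
Step 3. [-5*(x + 6) = -75] -5 out front; divide by -5 ⇒ div: x + 6 = 15.
Step 4. [x + 6 = 15] peel the +6: subtract 6 from each side, so sub: x = 9.

Answer: x ∈ {9}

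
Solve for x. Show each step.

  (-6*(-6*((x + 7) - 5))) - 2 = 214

Step 1. [(-6*(-6*((x + 7) - 5))) - 2 = 214] peel the -2: add 2 from each side ⇒ sub: -6*(-6*((x + 7) - 5)) = 216.
Step 2. [-6*(-6*((x + 7) - 5)) = 216] divide by the outer -6, so div: -6*((x + 7) - 5) = -36.
Step 3. [-6*((x + 7) - 5) = -36] divide by the outer -6 ⇒ div: (x + 7) - 5 = 6.
Step 4. [(x + 7) - 5 = 6] add 5: x sits inside (… - 5). So sub: x + 7 = 11.
Step 5. [x + 7 = 11] the outer +7 inverts by subtracting 7. So sub: x = 4.

Answer: x ∈ {4}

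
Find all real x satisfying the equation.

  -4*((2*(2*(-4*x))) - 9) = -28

Step 1. [-4*((2*(2*(-4*x))) - 9) = -28] divide by the outer -4, so div: (2*(2*(-4*x))) - 9 = 7.
Step 2. [(2*(2*(-4*x))) - 9 = 7] 9 comes off first (add 9) ⇒ sub: 2*(2*(-4*x)) = 16.
Step 3. [2*(2*(-4*x)) = 16] divide by the outer 2, so div: 2*(-4*x) = 8.
Step 4. [2*(-4*x) = 8] leading coefficient 2: divide by 2 ⇒ div: -4*x = 4.
Step 5. [-4*x = 4] divide by the outer -4 ⇒ div: x = -1.

Answer: x ∈ {-1}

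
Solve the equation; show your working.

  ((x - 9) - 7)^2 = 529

Step 1. [((x - 9) - 7)^2 = 529] √ both sides: 529 ≥ 0 gives two branches ⇒ sqrt: (x - 9) - 7 = 23 or -23.
Step 2. [(x - 9) - 7 = 23 or -23] peel the -7: add 7 from each side ⇒ sub: x - 9 = 30 or -16.
Step 3. [x - 9 = 30 or -16] the outer -9 inverts by adding 9, so sub: x = 39 or -7.

Answer: x ∈ {-7, 39}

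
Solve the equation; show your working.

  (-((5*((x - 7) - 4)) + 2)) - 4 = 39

Step 1. [(-((5*((x - 7) - 4)) + 2)) - 4 = 39] add 4: x sits inside (… - 4), so sub: -((5*((x - 7) - 4)) + 2) = 43.
Step 2. [-((5*((x - 7) - 4)) + 2) = 43] LHS negated; negate both sides. So neg: (5*((x - 7) - 4)) + 2 = -43.
Step 3. [(5*((x - 7) - 4)) + 2 = -43] peel the +2: subtract 2 from each side, so sub: 5*((x - 7) - 4) = -45.
Step 4. [5*((x - 7) - 4) = -45] 5·(inner) — divide through by 5, so div: (x - 7) - 4 = -9.
Step 5. [(x - 7) - 4 = -9] 4 comes off first (add 4), so sub: x - 7 = -5.
Step 6. [x - 7 = -5] add 7: x sits inside (… - 7) ⇒ sub: x = 2.

Answer: x ∈ {2}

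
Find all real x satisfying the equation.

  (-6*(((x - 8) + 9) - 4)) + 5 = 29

Step 1. [(-6*(((x - 8) + 9) - 4)) + 5 = 29] the outer +5 inverts by subtracting 5. So sub: -6*(((x - 8) + 9) - 4) = 24.
Step 2. [-6*(((x - 8) + 9) - 4) = 24] -6·(inner) — divide through by -6, so div: ((x - 8) + 9) - 4 = -4.
Step 3. [((x - 8) + 9) - 4 = -4] 4 comes off first (add 4). So sub: (x - 8) + 9 = 0.
Step 4. [(x - 8) + 9 = 0] subtract 9: x sits inside (… + 9) ⇒ sub: x - 8 = -9.
Step 5. [x - 8 = -9] 8 comes off first (add 8) ⇒ sub: x = -1.

Answer: x ∈ {-1}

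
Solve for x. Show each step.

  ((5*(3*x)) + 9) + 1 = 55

Step 1. [((5*(3*x)) + 9) + 1 = 55] 1 comes off first (subtract 1) ⇒ sub: (5*(3*x)) + 9 = 54.
Step 2. [(5*(3*x)) + 9 = 54] the outer +9 inverts by subtracting 9. So sub: 5*(3*x) = 45.
Step 3. [5*(3*x) = 45] 5 out front; divide by 5, so div: 3*x = 9.
Step 4. [3*x = 9] leading coefficient 3: divide by 3. So div: x = 3.

Answer: x ∈ {3}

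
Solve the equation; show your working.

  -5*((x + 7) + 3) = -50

Step 1. [-5*((x + 7) + 3) = -50] -5 out front; divide by -5 ⇒ div: (x + 7) + 3 = 10.
Step 2. [(x + 7) + 3 = 10] subtract 3: x sits inside (… + 3), so sub: x + 7 = 7.
Step 3. [x + 7 = 7] the outer +7 inverts by subtracting 7. So sub: x = 0.

Answer: x ∈ {0}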